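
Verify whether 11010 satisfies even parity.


Number of 1s: 3

No, parity error (3 ones)


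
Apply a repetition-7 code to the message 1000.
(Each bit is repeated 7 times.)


Each bit -> 7 copies

1111111000000000000000000000


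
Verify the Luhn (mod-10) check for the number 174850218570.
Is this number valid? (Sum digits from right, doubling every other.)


Luhn sum = 48
48 mod 10 = 8

Invalid (Luhn sum mod 10 = 8)


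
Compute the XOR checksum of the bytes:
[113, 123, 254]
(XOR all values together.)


XOR chain: 113 ^ 123 ^ 254 = 244

244


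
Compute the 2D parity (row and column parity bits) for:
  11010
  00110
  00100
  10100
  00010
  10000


Row parities: 101011
Column parities: 11110

Row P: 101011, Col P: 11110, Corner: 0


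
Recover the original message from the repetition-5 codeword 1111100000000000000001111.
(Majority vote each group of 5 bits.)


Groups: 11111, 00000, 00000, 00000, 01111
Majority votes: 10001

10001


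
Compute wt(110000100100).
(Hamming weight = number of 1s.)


Counting 1s in 110000100100

4


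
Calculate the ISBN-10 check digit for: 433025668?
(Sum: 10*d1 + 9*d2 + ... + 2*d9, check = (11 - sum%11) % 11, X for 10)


Weighted sum: 186
186 mod 11 = 10

Check digit: 1


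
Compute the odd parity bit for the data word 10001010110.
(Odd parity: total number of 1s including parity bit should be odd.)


Number of 1s in data: 5
Parity bit: 0

0


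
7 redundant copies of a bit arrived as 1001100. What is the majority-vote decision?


Ones: 3 out of 7
Threshold: 4

0 (3/7 voted 1)


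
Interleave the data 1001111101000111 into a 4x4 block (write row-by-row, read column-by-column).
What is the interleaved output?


Matrix:
  1001
  1111
  0100
  0111
Read columns: 1100011101011101

1100011101011101


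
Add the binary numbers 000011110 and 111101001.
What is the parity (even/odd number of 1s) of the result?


000011110 = 30
111101001 = 489
Sum = 519 = 1000000111
1s count = 4

even parity (4 ones in 1000000111)


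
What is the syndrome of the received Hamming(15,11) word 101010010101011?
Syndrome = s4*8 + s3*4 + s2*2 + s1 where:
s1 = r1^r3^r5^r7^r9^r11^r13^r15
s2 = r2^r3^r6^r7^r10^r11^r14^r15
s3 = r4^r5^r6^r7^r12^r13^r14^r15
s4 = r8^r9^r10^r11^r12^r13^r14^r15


s1=0, s2=0, s3=0, s4=1

Syndrome = 8 (error at position 8)


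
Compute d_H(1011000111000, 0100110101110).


XOR: 1111110010110
Count of 1s: 9

9


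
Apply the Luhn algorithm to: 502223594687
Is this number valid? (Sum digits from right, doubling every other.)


Luhn sum = 52
52 mod 10 = 2

Invalid (Luhn sum mod 10 = 2)


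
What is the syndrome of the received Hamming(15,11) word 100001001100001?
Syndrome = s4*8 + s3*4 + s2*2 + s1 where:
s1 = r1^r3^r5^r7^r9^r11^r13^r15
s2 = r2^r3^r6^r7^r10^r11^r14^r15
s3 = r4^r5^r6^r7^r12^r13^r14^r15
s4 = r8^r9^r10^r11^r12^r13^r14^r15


s1=1, s2=1, s3=0, s4=1

Syndrome = 11 (error at position 11)


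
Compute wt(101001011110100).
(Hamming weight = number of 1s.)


Counting 1s in 101001011110100

8


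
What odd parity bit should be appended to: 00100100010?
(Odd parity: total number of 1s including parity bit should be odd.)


Number of 1s in data: 3
Parity bit: 0

0


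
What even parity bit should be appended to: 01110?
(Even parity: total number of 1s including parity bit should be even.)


Number of 1s in data: 3
Parity bit: 1

1


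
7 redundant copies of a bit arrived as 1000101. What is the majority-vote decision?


Ones: 3 out of 7
Threshold: 4

0 (3/7 voted 1)


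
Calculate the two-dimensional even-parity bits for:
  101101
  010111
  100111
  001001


Row parities: 0000
Column parities: 010100

Row P: 0000, Col P: 010100, Corner: 0


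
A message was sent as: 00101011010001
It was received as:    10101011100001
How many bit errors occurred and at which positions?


XOR: 10000000110000

3 error(s) at position(s): 0, 8, 9


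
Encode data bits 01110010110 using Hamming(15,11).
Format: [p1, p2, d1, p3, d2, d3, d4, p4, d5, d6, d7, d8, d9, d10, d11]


Parity bits: p1=0, p2=0, p3=1, p4=1

000111110010110


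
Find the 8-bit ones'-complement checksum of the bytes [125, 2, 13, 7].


Sum = 147 mod 256 = 147
Complement = 108

108


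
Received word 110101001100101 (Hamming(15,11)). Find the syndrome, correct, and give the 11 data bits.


Syndrome = 0: no error detected

Data: 00101100101 (no errors)


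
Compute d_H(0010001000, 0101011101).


XOR: 0111010101
Count of 1s: 6

6


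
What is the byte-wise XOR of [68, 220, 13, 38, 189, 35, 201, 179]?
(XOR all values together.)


XOR chain: 68 ^ 220 ^ 13 ^ 38 ^ 189 ^ 35 ^ 201 ^ 179 = 87

87


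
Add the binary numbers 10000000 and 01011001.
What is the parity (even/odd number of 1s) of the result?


10000000 = 128
01011001 = 89
Sum = 217 = 11011001
1s count = 5

odd parity (5 ones in 11011001)


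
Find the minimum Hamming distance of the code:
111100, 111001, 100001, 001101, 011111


Comparing all pairs, minimum distance: 2
Can detect 1 errors, correct 0 errors

2


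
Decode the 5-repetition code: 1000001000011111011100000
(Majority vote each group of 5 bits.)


Groups: 10000, 01000, 01111, 10111, 00000
Majority votes: 00110

00110


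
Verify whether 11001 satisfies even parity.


Number of 1s: 3

No, parity error (3 ones)


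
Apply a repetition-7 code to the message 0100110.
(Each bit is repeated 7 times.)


Each bit -> 7 copies

0000000111111100000000000000111111111111110000000


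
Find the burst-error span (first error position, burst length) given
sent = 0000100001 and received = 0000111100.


XOR: 0000011101

Burst at position 5, length 5


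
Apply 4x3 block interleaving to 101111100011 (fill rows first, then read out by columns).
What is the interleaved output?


Matrix:
  101
  111
  100
  011
Read columns: 111001011101

111001011101


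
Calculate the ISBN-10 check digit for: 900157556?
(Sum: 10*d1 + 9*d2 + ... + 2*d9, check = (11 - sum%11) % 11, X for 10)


Weighted sum: 209
209 mod 11 = 0

Check digit: 0


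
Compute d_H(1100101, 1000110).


XOR: 0100011
Count of 1s: 3

3


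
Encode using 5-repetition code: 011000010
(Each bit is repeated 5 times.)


Each bit -> 5 copies

000001111111111000000000000000000001111100000


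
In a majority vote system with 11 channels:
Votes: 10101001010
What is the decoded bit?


Ones: 5 out of 11
Threshold: 6

0 (5/11 voted 1)


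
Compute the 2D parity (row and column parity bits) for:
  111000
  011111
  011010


Row parities: 111
Column parities: 111101

Row P: 111, Col P: 111101, Corner: 1


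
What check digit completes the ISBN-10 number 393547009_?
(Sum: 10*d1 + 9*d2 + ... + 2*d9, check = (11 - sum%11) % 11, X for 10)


Weighted sum: 247
247 mod 11 = 5

Check digit: 6


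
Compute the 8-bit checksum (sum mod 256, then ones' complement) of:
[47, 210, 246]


Sum = 503 mod 256 = 247
Complement = 8

8


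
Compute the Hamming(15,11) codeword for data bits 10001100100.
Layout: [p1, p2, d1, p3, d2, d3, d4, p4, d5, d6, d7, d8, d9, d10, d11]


Parity bits: p1=1, p2=0, p3=1, p4=1

101100011100100


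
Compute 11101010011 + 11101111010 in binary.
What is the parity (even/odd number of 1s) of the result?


11101010011 = 1875
11101111010 = 1914
Sum = 3789 = 111011001101
1s count = 8

even parity (8 ones in 111011001101)


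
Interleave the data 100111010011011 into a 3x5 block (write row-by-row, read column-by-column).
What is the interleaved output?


Matrix:
  10011
  10100
  11011
Read columns: 111001010101101

111001010101101


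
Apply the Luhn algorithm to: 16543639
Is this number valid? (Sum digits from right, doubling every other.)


Luhn sum = 40
40 mod 10 = 0

Valid (Luhn sum mod 10 = 0)


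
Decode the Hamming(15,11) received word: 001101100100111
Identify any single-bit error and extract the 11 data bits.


Syndrome = 0: no error detected

Data: 10110100111 (no errors)


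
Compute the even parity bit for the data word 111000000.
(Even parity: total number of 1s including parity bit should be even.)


Number of 1s in data: 3
Parity bit: 1

1


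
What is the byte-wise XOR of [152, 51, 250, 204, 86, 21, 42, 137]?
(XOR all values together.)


XOR chain: 152 ^ 51 ^ 250 ^ 204 ^ 86 ^ 21 ^ 42 ^ 137 = 125

125


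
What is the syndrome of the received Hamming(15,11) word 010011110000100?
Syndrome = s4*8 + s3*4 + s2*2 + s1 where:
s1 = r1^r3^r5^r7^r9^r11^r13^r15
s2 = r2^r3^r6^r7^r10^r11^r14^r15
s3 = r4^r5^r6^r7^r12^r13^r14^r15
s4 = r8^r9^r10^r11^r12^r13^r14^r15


s1=1, s2=1, s3=0, s4=0

Syndrome = 3 (error at position 3)


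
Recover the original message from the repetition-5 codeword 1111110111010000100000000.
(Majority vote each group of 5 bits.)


Groups: 11111, 10111, 01000, 01000, 00000
Majority votes: 11000

11000


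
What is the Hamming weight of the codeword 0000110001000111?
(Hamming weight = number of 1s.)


Counting 1s in 0000110001000111

6


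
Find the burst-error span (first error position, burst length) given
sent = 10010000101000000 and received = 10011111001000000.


XOR: 00001111100000000

Burst at position 4, length 5


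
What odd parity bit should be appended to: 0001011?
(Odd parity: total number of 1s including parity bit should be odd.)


Number of 1s in data: 3
Parity bit: 0

0


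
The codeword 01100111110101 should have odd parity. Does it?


Number of 1s: 9

Yes, parity is correct (9 ones)


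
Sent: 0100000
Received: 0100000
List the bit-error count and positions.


XOR: 0000000

0 errors (received matches sent)


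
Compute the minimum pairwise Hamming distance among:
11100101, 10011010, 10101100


Comparing all pairs, minimum distance: 3
Can detect 2 errors, correct 1 errors

3


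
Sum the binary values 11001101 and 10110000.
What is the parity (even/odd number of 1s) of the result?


11001101 = 205
10110000 = 176
Sum = 381 = 101111101
1s count = 7

odd parity (7 ones in 101111101)


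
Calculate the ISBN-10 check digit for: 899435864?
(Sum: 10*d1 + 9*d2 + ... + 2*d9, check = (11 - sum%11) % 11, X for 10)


Weighted sum: 362
362 mod 11 = 10

Check digit: 1


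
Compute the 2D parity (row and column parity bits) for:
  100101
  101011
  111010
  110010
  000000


Row parities: 10010
Column parities: 000110

Row P: 10010, Col P: 000110, Corner: 0


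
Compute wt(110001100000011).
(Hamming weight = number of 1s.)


Counting 1s in 110001100000011

6


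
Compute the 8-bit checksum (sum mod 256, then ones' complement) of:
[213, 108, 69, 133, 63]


Sum = 586 mod 256 = 74
Complement = 181

181


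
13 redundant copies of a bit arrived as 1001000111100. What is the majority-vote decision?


Ones: 6 out of 13
Threshold: 7

0 (6/13 voted 1)


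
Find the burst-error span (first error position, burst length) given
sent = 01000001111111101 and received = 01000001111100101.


XOR: 00000000000011000

Burst at position 12, length 2


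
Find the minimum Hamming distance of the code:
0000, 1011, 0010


Comparing all pairs, minimum distance: 1
Can detect 0 errors, correct 0 errors

1


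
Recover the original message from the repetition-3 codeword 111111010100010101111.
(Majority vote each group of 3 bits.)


Groups: 111, 111, 010, 100, 010, 101, 111
Majority votes: 1100011

1100011


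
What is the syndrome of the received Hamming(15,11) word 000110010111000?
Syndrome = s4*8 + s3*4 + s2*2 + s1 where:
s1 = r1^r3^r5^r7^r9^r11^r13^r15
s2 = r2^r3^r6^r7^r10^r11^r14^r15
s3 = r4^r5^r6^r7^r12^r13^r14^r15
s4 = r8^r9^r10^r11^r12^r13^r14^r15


s1=0, s2=0, s3=1, s4=0

Syndrome = 4 (error at position 4)


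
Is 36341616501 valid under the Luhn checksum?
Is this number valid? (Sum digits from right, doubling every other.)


Luhn sum = 31
31 mod 10 = 1

Invalid (Luhn sum mod 10 = 1)


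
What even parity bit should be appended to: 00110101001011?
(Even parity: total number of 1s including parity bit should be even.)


Number of 1s in data: 7
Parity bit: 1

1


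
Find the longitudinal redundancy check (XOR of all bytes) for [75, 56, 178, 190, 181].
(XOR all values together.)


XOR chain: 75 ^ 56 ^ 178 ^ 190 ^ 181 = 202

202


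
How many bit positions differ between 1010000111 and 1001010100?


XOR: 0011010011
Count of 1s: 5

5


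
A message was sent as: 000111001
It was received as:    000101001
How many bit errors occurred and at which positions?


XOR: 000010000

1 error(s) at position(s): 4


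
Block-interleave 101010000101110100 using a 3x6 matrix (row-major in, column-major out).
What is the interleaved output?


Matrix:
  101010
  000101
  110100
Read columns: 101001100011100010

101001100011100010


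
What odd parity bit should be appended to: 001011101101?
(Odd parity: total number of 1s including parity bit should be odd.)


Number of 1s in data: 7
Parity bit: 0

0


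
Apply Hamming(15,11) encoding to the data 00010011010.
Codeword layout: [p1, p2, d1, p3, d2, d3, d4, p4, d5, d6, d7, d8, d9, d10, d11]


Parity bits: p1=0, p2=1, p3=1, p4=1

010100110011010


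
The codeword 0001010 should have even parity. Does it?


Number of 1s: 2

Yes, parity is correct (2 ones)


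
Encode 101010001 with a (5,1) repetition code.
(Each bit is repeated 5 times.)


Each bit -> 5 copies

111110000011111000001111100000000000000011111


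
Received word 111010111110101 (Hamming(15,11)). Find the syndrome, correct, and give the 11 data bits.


Syndrome = 0: no error detected

Data: 11011110101 (no errors)


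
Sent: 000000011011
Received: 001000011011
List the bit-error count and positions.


XOR: 001000000000

1 error(s) at position(s): 2


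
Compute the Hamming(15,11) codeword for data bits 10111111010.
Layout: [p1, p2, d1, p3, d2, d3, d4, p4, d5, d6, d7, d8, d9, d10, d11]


Parity bits: p1=0, p2=0, p3=0, p4=1

001001111111010


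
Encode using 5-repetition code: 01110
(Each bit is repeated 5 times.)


Each bit -> 5 copies

0000011111111111111100000


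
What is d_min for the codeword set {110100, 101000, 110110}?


Comparing all pairs, minimum distance: 1
Can detect 0 errors, correct 0 errors

1


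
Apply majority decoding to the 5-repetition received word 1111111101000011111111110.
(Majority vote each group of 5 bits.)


Groups: 11111, 11101, 00001, 11111, 11110
Majority votes: 11011

11011


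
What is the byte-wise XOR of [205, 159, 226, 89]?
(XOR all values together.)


XOR chain: 205 ^ 159 ^ 226 ^ 89 = 233

233


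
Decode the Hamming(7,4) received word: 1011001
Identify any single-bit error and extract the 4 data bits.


Syndrome = 1: error at position 1

Data: 1001 (corrected bit 1)


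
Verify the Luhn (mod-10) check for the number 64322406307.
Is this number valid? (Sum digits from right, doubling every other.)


Luhn sum = 44
44 mod 10 = 4

Invalid (Luhn sum mod 10 = 4)


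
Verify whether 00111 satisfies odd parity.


Number of 1s: 3

Yes, parity is correct (3 ones)


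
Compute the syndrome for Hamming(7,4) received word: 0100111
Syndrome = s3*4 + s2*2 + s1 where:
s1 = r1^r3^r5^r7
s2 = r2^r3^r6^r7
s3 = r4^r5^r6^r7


s1=0, s2=1, s3=1

Syndrome = 6 (error at position 6)


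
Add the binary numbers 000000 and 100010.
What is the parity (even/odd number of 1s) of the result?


000000 = 0
100010 = 34
Sum = 34 = 100010
1s count = 2

even parity (2 ones in 100010)


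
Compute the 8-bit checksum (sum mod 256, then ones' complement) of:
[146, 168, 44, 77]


Sum = 435 mod 256 = 179
Complement = 76

76


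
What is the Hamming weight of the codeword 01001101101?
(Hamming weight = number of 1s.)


Counting 1s in 01001101101

6


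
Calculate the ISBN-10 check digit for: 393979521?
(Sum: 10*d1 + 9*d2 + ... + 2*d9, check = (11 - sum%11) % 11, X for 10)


Weighted sum: 313
313 mod 11 = 5

Check digit: 6


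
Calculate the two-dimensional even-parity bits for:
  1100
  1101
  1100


Row parities: 010
Column parities: 1101

Row P: 010, Col P: 1101, Corner: 1


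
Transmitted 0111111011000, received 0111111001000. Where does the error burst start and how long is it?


XOR: 0000000010000

Burst at position 8, length 1


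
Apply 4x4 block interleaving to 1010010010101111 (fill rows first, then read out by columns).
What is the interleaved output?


Matrix:
  1010
  0100
  1010
  1111
Read columns: 1011010110110001

1011010110110001


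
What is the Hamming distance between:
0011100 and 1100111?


XOR: 1111011
Count of 1s: 6

6


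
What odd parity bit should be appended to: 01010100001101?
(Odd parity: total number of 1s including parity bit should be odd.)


Number of 1s in data: 6
Parity bit: 1

1


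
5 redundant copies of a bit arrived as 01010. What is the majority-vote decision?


Ones: 2 out of 5
Threshold: 3

0 (2/5 voted 1)


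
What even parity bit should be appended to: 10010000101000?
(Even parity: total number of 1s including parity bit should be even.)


Number of 1s in data: 4
Parity bit: 0

0


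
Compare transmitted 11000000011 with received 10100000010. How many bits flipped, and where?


XOR: 01100000001

3 error(s) at position(s): 1, 2, 10


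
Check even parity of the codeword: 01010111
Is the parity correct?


Number of 1s: 5

No, parity error (5 ones)


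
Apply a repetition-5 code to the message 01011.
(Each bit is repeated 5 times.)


Each bit -> 5 copies

0000011111000001111111111


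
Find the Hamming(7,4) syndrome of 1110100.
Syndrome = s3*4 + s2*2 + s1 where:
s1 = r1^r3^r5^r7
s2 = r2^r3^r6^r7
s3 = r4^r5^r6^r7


s1=1, s2=0, s3=1

Syndrome = 5 (error at position 5)


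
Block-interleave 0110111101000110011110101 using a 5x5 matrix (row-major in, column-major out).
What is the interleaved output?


Matrix:
  01101
  11101
  00011
  00111
  10101
Read columns: 0100111000110110011011111

0100111000110110011011111


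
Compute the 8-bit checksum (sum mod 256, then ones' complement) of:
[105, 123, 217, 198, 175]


Sum = 818 mod 256 = 50
Complement = 205

205


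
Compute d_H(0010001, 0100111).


XOR: 0110110
Count of 1s: 4

4


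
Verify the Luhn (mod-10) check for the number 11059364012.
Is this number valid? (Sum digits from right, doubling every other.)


Luhn sum = 37
37 mod 10 = 7

Invalid (Luhn sum mod 10 = 7)


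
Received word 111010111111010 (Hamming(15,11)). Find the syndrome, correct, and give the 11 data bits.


Syndrome = 0: no error detected

Data: 11011111010 (no errors)


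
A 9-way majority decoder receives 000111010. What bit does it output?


Ones: 4 out of 9
Threshold: 5

0 (4/9 voted 1)


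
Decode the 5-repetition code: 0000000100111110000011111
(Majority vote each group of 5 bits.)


Groups: 00000, 00100, 11111, 00000, 11111
Majority votes: 00101

00101


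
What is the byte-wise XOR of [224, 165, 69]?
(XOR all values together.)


XOR chain: 224 ^ 165 ^ 69 = 0

0


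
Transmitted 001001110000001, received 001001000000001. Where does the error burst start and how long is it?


XOR: 000000110000000

Burst at position 6, length 2


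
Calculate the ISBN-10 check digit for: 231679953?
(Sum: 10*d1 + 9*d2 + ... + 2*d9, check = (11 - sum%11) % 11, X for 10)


Weighted sum: 241
241 mod 11 = 10

Check digit: 1


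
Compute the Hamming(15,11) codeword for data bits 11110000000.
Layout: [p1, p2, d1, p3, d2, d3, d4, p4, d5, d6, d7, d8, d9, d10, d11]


Parity bits: p1=1, p2=1, p3=1, p4=0

111111100000000


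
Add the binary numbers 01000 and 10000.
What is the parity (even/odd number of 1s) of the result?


01000 = 8
10000 = 16
Sum = 24 = 11000
1s count = 2

even parity (2 ones in 11000)


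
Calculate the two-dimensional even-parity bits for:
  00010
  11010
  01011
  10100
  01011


Row parities: 11101
Column parities: 01100

Row P: 11101, Col P: 01100, Corner: 0


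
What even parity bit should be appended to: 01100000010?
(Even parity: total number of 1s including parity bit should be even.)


Number of 1s in data: 3
Parity bit: 1

1


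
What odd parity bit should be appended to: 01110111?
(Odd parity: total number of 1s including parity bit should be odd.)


Number of 1s in data: 6
Parity bit: 1

1


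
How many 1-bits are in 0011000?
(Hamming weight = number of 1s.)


Counting 1s in 0011000

2


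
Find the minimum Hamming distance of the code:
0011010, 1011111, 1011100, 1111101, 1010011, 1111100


Comparing all pairs, minimum distance: 1
Can detect 0 errors, correct 0 errors

1


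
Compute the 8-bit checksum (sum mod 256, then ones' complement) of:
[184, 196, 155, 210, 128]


Sum = 873 mod 256 = 105
Complement = 150

150


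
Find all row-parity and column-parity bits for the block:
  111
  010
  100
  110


Row parities: 1110
Column parities: 111

Row P: 1110, Col P: 111, Corner: 1


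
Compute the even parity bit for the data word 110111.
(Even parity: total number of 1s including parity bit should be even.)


Number of 1s in data: 5
Parity bit: 1

1


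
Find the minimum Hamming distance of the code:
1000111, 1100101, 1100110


Comparing all pairs, minimum distance: 2
Can detect 1 errors, correct 0 errors

2


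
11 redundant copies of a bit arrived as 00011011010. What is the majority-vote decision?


Ones: 5 out of 11
Threshold: 6

0 (5/11 voted 1)


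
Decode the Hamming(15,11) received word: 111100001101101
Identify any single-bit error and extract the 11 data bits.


Syndrome = 9: error at position 9

Data: 10000101101 (corrected bit 9)


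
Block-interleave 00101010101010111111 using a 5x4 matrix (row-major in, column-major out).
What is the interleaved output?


Matrix:
  0010
  1010
  1010
  1011
  1111
Read columns: 01111000011111100011

01111000011111100011


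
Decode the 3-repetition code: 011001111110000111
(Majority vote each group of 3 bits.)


Groups: 011, 001, 111, 110, 000, 111
Majority votes: 101101

101101


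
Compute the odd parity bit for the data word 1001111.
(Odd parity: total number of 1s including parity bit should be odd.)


Number of 1s in data: 5
Parity bit: 0

0


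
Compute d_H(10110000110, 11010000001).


XOR: 01100000111
Count of 1s: 5

5


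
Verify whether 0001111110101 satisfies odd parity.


Number of 1s: 8

No, parity error (8 ones)


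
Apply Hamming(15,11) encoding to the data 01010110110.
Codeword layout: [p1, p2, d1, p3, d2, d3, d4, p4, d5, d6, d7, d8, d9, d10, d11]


Parity bits: p1=0, p2=0, p3=0, p4=0

000010100110110


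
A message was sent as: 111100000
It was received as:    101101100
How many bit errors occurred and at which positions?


XOR: 010001100

3 error(s) at position(s): 1, 5, 6


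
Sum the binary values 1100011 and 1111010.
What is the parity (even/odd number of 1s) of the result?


1100011 = 99
1111010 = 122
Sum = 221 = 11011101
1s count = 6

even parity (6 ones in 11011101)


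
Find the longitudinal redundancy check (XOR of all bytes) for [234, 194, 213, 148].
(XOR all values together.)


XOR chain: 234 ^ 194 ^ 213 ^ 148 = 105

105


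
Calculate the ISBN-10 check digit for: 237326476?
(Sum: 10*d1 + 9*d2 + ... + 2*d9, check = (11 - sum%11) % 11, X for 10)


Weighted sum: 215
215 mod 11 = 6

Check digit: 5


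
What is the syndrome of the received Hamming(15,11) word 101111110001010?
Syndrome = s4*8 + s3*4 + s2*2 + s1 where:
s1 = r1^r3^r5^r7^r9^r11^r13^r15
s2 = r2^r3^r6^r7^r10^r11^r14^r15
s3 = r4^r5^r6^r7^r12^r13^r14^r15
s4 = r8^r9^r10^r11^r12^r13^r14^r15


s1=0, s2=0, s3=0, s4=1

Syndrome = 8 (error at position 8)


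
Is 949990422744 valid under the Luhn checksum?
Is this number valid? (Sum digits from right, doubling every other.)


Luhn sum = 73
73 mod 10 = 3

Invalid (Luhn sum mod 10 = 3)


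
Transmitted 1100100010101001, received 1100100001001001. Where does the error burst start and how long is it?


XOR: 0000000011100000

Burst at position 8, length 3


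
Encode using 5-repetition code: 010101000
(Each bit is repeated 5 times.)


Each bit -> 5 copies

000001111100000111110000011111000000000000000


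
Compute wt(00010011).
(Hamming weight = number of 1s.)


Counting 1s in 00010011

3


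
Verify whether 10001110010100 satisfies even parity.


Number of 1s: 6

Yes, parity is correct (6 ones)


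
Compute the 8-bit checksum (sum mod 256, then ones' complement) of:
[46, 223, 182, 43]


Sum = 494 mod 256 = 238
Complement = 17

17


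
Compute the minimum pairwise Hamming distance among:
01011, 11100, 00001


Comparing all pairs, minimum distance: 2
Can detect 1 errors, correct 0 errors

2


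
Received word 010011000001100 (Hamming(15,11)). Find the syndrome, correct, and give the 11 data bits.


Syndrome = 0: no error detected

Data: 01100001100 (no errors)


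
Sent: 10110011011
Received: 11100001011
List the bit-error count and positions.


XOR: 01010010000

3 error(s) at position(s): 1, 3, 6


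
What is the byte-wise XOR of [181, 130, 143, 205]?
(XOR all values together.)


XOR chain: 181 ^ 130 ^ 143 ^ 205 = 117

117


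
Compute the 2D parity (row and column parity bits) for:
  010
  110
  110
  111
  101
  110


Row parities: 100100
Column parities: 110

Row P: 100100, Col P: 110, Corner: 0


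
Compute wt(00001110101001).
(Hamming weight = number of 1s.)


Counting 1s in 00001110101001

6


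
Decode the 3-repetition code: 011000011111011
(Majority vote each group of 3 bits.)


Groups: 011, 000, 011, 111, 011
Majority votes: 10111

10111


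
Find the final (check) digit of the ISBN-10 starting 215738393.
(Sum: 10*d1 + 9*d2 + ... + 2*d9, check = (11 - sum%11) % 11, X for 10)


Weighted sum: 221
221 mod 11 = 1

Check digit: X


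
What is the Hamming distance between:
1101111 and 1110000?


XOR: 0011111
Count of 1s: 5

5


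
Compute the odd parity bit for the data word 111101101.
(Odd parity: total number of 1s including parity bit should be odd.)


Number of 1s in data: 7
Parity bit: 0

0


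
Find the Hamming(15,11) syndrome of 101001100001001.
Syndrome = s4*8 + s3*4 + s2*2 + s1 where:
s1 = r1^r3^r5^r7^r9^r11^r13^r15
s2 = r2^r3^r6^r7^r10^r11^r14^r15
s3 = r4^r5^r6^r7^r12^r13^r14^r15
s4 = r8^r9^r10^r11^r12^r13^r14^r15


s1=0, s2=0, s3=0, s4=0

Syndrome = 0 (no error)


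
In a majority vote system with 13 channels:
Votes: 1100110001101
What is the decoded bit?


Ones: 7 out of 13
Threshold: 7

1 (7/13 voted 1)


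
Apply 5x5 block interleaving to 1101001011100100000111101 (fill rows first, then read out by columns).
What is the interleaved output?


Matrix:
  11010
  01011
  10010
  00001
  11101
Read columns: 1010111001000011110001011

1010111001000011110001011


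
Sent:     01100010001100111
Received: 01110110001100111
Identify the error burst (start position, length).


XOR: 00010100000000000

Burst at position 3, length 3


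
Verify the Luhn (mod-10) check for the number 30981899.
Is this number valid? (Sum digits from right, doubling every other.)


Luhn sum = 51
51 mod 10 = 1

Invalid (Luhn sum mod 10 = 1)


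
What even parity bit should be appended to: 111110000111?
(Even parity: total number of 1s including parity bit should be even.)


Number of 1s in data: 8
Parity bit: 0

0


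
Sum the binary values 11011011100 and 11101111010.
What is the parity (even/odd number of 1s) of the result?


11011011100 = 1756
11101111010 = 1914
Sum = 3670 = 111001010110
1s count = 7

odd parity (7 ones in 111001010110)


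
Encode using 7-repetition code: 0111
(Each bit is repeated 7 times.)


Each bit -> 7 copies

0000000111111111111111111111


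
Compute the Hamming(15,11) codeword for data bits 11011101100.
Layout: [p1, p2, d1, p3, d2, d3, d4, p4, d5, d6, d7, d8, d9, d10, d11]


Parity bits: p1=1, p2=1, p3=0, p4=0

111010101101100


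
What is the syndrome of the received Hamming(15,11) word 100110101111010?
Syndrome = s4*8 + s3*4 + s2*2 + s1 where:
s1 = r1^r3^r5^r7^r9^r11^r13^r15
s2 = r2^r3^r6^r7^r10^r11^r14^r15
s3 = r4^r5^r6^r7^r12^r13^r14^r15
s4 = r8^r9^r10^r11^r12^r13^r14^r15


s1=1, s2=0, s3=1, s4=1

Syndrome = 13 (error at position 13)


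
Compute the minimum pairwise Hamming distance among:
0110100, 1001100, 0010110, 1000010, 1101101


Comparing all pairs, minimum distance: 2
Can detect 1 errors, correct 0 errors

2


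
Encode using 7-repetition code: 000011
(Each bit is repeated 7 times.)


Each bit -> 7 copies

000000000000000000000000000011111111111111


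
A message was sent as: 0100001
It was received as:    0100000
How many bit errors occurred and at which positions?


XOR: 0000001

1 error(s) at position(s): 6


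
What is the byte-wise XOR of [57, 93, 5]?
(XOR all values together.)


XOR chain: 57 ^ 93 ^ 5 = 97

97


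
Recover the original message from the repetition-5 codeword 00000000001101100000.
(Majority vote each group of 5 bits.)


Groups: 00000, 00000, 11011, 00000
Majority votes: 0010

0010


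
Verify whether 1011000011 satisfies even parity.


Number of 1s: 5

No, parity error (5 ones)


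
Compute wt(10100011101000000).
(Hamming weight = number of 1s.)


Counting 1s in 10100011101000000

6


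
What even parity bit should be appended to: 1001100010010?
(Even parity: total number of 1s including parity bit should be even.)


Number of 1s in data: 5
Parity bit: 1

1


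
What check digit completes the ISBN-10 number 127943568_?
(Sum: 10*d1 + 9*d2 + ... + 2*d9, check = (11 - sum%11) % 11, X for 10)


Weighted sum: 240
240 mod 11 = 9

Check digit: 2


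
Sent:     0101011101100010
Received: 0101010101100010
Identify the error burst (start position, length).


XOR: 0000001000000000

Burst at position 6, length 1


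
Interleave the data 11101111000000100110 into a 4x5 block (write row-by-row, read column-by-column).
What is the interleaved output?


Matrix:
  11101
  11100
  00001
  00110
Read columns: 11001100110100011010

11001100110100011010


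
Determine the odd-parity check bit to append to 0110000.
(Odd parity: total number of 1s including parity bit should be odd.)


Number of 1s in data: 2
Parity bit: 1

1


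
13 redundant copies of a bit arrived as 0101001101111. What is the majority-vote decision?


Ones: 8 out of 13
Threshold: 7

1 (8/13 voted 1)


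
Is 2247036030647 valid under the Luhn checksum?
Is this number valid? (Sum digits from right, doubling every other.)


Luhn sum = 51
51 mod 10 = 1

Invalid (Luhn sum mod 10 = 1)


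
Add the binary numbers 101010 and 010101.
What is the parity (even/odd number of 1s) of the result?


101010 = 42
010101 = 21
Sum = 63 = 111111
1s count = 6

even parity (6 ones in 111111)


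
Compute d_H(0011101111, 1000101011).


XOR: 1011000100
Count of 1s: 4

4


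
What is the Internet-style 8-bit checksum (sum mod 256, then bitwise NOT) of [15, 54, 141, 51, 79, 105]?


Sum = 445 mod 256 = 189
Complement = 66

66


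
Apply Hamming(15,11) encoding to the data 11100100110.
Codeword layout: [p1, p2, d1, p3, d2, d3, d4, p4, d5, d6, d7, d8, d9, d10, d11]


Parity bits: p1=1, p2=0, p3=0, p4=1

101011010100110


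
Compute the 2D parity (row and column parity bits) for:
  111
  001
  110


Row parities: 110
Column parities: 000

Row P: 110, Col P: 000, Corner: 0


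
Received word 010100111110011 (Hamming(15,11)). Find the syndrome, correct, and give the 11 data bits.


Syndrome = 0: no error detected

Data: 00011110011 (no errors)


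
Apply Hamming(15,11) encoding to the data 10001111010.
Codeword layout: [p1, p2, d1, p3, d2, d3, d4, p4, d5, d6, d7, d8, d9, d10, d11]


Parity bits: p1=1, p2=0, p3=0, p4=1

101000011111010


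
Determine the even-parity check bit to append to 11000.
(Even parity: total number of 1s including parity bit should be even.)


Number of 1s in data: 2
Parity bit: 0

0


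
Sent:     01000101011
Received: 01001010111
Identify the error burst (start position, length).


XOR: 00001111100

Burst at position 4, length 5


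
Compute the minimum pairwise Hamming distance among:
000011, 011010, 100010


Comparing all pairs, minimum distance: 2
Can detect 1 errors, correct 0 errors

2


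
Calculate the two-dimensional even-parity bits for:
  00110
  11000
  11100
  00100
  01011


Row parities: 00111
Column parities: 01101

Row P: 00111, Col P: 01101, Corner: 1


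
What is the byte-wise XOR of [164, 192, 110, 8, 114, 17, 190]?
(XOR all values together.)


XOR chain: 164 ^ 192 ^ 110 ^ 8 ^ 114 ^ 17 ^ 190 = 223

223


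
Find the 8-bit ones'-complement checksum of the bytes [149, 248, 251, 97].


Sum = 745 mod 256 = 233
Complement = 22

22


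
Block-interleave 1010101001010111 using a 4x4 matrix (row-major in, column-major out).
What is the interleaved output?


Matrix:
  1010
  1010
  0101
  0111
Read columns: 1100001111010011

1100001111010011


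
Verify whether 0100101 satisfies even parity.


Number of 1s: 3

No, parity error (3 ones)


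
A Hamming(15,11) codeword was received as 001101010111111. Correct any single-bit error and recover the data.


Syndrome = 8: error at position 8

Data: 10100111111 (corrected bit 8)


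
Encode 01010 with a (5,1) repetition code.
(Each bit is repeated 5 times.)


Each bit -> 5 copies

0000011111000001111100000


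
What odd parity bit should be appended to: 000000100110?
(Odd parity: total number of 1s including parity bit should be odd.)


Number of 1s in data: 3
Parity bit: 0

0


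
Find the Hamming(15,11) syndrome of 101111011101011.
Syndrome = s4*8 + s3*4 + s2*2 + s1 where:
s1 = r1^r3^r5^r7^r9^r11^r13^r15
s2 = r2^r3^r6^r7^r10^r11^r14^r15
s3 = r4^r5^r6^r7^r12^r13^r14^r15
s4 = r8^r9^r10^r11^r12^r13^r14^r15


s1=1, s2=1, s3=0, s4=0

Syndrome = 3 (error at position 3)


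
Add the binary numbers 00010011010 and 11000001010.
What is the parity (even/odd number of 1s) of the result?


00010011010 = 154
11000001010 = 1546
Sum = 1700 = 11010100100
1s count = 5

odd parity (5 ones in 11010100100)


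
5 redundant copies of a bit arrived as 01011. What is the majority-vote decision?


Ones: 3 out of 5
Threshold: 3

1 (3/5 voted 1)


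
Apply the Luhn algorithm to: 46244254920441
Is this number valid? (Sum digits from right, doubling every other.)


Luhn sum = 61
61 mod 10 = 1

Invalid (Luhn sum mod 10 = 1)


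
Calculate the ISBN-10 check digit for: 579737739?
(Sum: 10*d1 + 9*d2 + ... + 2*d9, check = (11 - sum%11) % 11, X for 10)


Weighted sum: 342
342 mod 11 = 1

Check digit: X


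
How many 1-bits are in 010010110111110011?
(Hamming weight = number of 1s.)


Counting 1s in 010010110111110011

11


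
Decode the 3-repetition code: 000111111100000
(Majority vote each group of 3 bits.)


Groups: 000, 111, 111, 100, 000
Majority votes: 01100

01100


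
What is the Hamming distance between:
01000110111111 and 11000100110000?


XOR: 10000010001111
Count of 1s: 6

6


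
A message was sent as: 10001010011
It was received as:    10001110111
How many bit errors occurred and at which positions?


XOR: 00000100100

2 error(s) at position(s): 5, 8


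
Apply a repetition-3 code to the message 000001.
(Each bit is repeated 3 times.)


Each bit -> 3 copies

000000000000000111


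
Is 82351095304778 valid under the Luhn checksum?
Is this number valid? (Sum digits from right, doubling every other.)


Luhn sum = 70
70 mod 10 = 0

Valid (Luhn sum mod 10 = 0)


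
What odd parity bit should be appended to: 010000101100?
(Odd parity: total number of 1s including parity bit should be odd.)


Number of 1s in data: 4
Parity bit: 1

1


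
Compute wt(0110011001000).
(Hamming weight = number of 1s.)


Counting 1s in 0110011001000

5


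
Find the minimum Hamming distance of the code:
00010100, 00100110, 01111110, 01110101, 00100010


Comparing all pairs, minimum distance: 1
Can detect 0 errors, correct 0 errors

1


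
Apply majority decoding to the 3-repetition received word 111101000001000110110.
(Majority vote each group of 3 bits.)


Groups: 111, 101, 000, 001, 000, 110, 110
Majority votes: 1100011

1100011


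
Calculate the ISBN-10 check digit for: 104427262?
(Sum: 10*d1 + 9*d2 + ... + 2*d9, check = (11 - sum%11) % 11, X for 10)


Weighted sum: 147
147 mod 11 = 4

Check digit: 7


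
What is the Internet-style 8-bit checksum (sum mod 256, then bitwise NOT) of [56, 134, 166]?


Sum = 356 mod 256 = 100
Complement = 155

155


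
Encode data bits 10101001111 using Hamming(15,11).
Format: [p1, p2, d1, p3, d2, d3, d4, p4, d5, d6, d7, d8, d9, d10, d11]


Parity bits: p1=0, p2=0, p3=1, p4=1

001101011001111


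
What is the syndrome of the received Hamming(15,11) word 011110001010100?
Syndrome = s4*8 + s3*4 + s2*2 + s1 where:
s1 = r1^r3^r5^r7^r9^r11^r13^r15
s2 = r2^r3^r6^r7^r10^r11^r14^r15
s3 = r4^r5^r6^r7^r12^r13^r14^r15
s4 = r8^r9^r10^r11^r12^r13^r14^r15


s1=1, s2=1, s3=1, s4=1

Syndrome = 15 (error at position 15)


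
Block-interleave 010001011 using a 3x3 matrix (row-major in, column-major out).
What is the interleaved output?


Matrix:
  010
  001
  011
Read columns: 000101011

000101011


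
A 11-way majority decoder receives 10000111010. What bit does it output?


Ones: 5 out of 11
Threshold: 6

0 (5/11 voted 1)


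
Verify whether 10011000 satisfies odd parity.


Number of 1s: 3

Yes, parity is correct (3 ones)


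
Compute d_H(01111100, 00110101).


XOR: 01001001
Count of 1s: 3

3


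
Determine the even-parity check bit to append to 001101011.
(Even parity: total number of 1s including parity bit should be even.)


Number of 1s in data: 5
Parity bit: 1

1


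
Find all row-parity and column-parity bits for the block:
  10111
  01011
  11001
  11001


Row parities: 0111
Column parities: 11100

Row P: 0111, Col P: 11100, Corner: 1


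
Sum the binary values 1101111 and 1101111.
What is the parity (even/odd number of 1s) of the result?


1101111 = 111
1101111 = 111
Sum = 222 = 11011110
1s count = 6

even parity (6 ones in 11011110)


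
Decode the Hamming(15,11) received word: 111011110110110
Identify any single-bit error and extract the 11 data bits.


Syndrome = 14: error at position 14

Data: 11110110100 (corrected bit 14)


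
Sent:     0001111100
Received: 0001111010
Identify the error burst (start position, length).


XOR: 0000000110

Burst at position 7, length 2


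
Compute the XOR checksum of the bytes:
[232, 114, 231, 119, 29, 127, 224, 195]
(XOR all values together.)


XOR chain: 232 ^ 114 ^ 231 ^ 119 ^ 29 ^ 127 ^ 224 ^ 195 = 75

75


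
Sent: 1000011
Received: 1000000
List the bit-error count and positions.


XOR: 0000011

2 error(s) at position(s): 5, 6


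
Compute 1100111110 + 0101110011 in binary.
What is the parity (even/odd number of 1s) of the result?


1100111110 = 830
0101110011 = 371
Sum = 1201 = 10010110001
1s count = 5

odd parity (5 ones in 10010110001)


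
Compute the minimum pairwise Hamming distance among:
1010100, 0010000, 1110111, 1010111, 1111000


Comparing all pairs, minimum distance: 1
Can detect 0 errors, correct 0 errors

1


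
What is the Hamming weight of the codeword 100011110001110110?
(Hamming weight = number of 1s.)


Counting 1s in 100011110001110110

10
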